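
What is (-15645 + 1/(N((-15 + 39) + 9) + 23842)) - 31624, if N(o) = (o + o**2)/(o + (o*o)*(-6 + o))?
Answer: -502637227235/10633549 ≈ -47269.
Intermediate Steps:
N(o) = (o + o**2)/(o + o**2*(-6 + o))
(-15645 + 1/(N((-15 + 39) + 9) + 23842)) - 31624 = (-15645 + 1/((1 + ((-15 + 39) + 9))/(1 + ((-15 + 39) + 9)**2 - 6*((-15 + 39) + 9)) + 23842)) - 31624 = (-15645 + 1/((1 + (24 + 9))/(1 + (24 + 9)**2 - 6*(24 + 9)) + 23842)) - 31624 = (-15645 + 1/((1 + 33)/(1 + 33**2 - 6*33) + 23842)) - 31624 = (-15645 + 1/(34/(1 + 1089 - 198) + 23842)) - 31624 = (-15645 + 1/(34/892 + 23842)) - 31624 = (-15645 + 1/((1/892)*34 + 23842)) - 31624 = (-15645 + 1/(17/446 + 23842)) - 31624 = (-15645 + 1/(10633549/446)) - 31624 = (-15645 + 446/10633549) - 31624 = -166361873659/10633549 - 31624 = -502637227235/10633549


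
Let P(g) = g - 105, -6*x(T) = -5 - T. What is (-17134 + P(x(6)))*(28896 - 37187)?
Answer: 857480093/6 ≈ 1.4291e+8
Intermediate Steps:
x(T) = 5/6 + T/6 (x(T) = -(-5 - T)/6 = 5/6 + T/6)
P(g) = -105 + g
(-17134 + P(x(6)))*(28896 - 37187) = (-17134 + (-105 + (5/6 + (1/6)*6)))*(28896 - 37187) = (-17134 + (-105 + (5/6 + 1)))*(-8291) = (-17134 + (-105 + 11/6))*(-8291) = (-17134 - 619/6)*(-8291) = -103423/6*(-8291) = 857480093/6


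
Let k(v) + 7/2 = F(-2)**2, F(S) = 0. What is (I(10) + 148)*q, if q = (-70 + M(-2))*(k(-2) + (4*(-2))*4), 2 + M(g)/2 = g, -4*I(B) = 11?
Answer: 1608789/4 ≈ 4.0220e+5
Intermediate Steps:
I(B) = -11/4 (I(B) = -1/4*11 = -11/4)
M(g) = -4 + 2*g
k(v) = -7/2 (k(v) = -7/2 + 0**2 = -7/2 + 0 = -7/2)
q = 2769 (q = (-70 + (-4 + 2*(-2)))*(-7/2 + (4*(-2))*4) = (-70 + (-4 - 4))*(-7/2 - 8*4) = (-70 - 8)*(-7/2 - 32) = -78*(-71/2) = 2769)
(I(10) + 148)*q = (-11/4 + 148)*2769 = (581/4)*2769 = 1608789/4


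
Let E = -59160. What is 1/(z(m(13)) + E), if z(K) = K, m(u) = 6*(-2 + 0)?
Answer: -1/59172 ≈ -1.6900e-5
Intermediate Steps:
m(u) = -12 (m(u) = 6*(-2) = -12)
1/(z(m(13)) + E) = 1/(-12 - 59160) = 1/(-59172) = -1/59172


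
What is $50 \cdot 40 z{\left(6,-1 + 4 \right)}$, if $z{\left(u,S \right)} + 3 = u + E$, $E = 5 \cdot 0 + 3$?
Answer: $12000$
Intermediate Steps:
$E = 3$ ($E = 0 + 3 = 3$)
$z{\left(u,S \right)} = u$ ($z{\left(u,S \right)} = -3 + \left(u + 3\right) = -3 + \left(3 + u\right) = u$)
$50 \cdot 40 z{\left(6,-1 + 4 \right)} = 50 \cdot 40 \cdot 6 = 2000 \cdot 6 = 12000$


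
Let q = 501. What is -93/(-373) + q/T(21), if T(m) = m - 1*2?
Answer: 188640/7087 ≈ 26.618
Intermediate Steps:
T(m) = -2 + m (T(m) = m - 2 = -2 + m)
-93/(-373) + q/T(21) = -93/(-373) + 501/(-2 + 21) = -93*(-1/373) + 501/19 = 93/373 + 501*(1/19) = 93/373 + 501/19 = 188640/7087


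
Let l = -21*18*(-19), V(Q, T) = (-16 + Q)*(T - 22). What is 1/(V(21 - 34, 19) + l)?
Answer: 1/7269 ≈ 0.00013757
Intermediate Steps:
V(Q, T) = (-22 + T)*(-16 + Q) (V(Q, T) = (-16 + Q)*(-22 + T) = (-22 + T)*(-16 + Q))
l = 7182 (l = -378*(-19) = 7182)
1/(V(21 - 34, 19) + l) = 1/((352 - 22*(21 - 34) - 16*19 + (21 - 34)*19) + 7182) = 1/((352 - 22*(-13) - 304 - 13*19) + 7182) = 1/((352 + 286 - 304 - 247) + 7182) = 1/(87 + 7182) = 1/7269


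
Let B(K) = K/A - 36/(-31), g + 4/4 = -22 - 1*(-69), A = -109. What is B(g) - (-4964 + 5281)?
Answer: -1068645/3379 ≈ -316.26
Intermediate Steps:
g = 46 (g = -1 + (-22 - 1*(-69)) = -1 + (-22 + 69) = -1 + 47 = 46)
B(K) = 36/31 - K/109 (B(K) = K/(-109) - 36/(-31) = K*(-1/109) - 36*(-1/31) = -K/109 + 36/31 = 36/31 - K/109)
B(g) - (-4964 + 5281) = (36/31 - 1/109*46) - (-4964 + 5281) = (36/31 - 46/109) - 1*317 = 2498/3379 - 317 = -1068645/3379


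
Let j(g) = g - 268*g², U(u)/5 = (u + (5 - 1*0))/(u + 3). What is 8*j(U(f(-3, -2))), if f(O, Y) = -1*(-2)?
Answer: -105000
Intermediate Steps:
f(O, Y) = 2
U(u) = 5*(5 + u)/(3 + u) (U(u) = 5*((u + (5 - 1*0))/(u + 3)) = 5*((u + (5 + 0))/(3 + u)) = 5*((u + 5)/(3 + u)) = 5*((5 + u)/(3 + u)) = 5*(5 + u)/(3 + u))
8*j(U(f(-3, -2))) = 8*((5*(5 + 2)/(3 + 2))*(1 - 1340*(5 + 2)/(3 + 2))) = 8*((5*7/5)*(1 - 1340*7/5)) = 8*((5*(⅕)*7)*(1 - 1340*7/5)) = 8*(7*(1 - 268*7)) = 8*(7*(1 - 1876)) = 8*(7*(-1875)) = 8*(-13125) = -105000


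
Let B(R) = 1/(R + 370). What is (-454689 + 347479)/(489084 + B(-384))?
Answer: -300188/1369435 ≈ -0.21921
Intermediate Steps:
B(R) = 1/(370 + R)
(-454689 + 347479)/(489084 + B(-384)) = (-454689 + 347479)/(489084 + 1/(370 - 384)) = -107210/(489084 + 1/(-14)) = -107210/(489084 - 1/14) = -107210/6847175/14 = -107210*14/6847175 = -300188/1369435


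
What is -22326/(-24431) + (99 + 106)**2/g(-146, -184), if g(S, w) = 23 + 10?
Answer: 93404503/73293 ≈ 1274.4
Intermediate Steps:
g(S, w) = 33
-22326/(-24431) + (99 + 106)**2/g(-146, -184) = -22326/(-24431) + (99 + 106)**2/33 = -22326*(-1/24431) + 205**2*(1/33) = 22326/24431 + 42025*(1/33) = 22326/24431 + 42025/33 = 93404503/73293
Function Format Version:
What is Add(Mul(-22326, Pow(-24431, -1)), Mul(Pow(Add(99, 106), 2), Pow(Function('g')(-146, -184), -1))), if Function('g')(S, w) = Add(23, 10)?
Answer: Rational(93404503, 73293) ≈ 1274.4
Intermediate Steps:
Function('g')(S, w) = 33
Add(Mul(-22326, Pow(-24431, -1)), Mul(Pow(Add(99, 106), 2), Pow(Function('g')(-146, -184), -1))) = Add(Mul(-22326, Pow(-24431, -1)), Mul(Pow(Add(99, 106), 2), Pow(33, -1))) = Add(Mul(-22326, Rational(-1, 24431)), Mul(Pow(205, 2), Rational(1, 33))) = Add(Rational(22326, 24431), Mul(42025, Rational(1, 33))) = Add(Rational(22326, 24431), Rational(42025, 33)) = Rational(93404503, 73293)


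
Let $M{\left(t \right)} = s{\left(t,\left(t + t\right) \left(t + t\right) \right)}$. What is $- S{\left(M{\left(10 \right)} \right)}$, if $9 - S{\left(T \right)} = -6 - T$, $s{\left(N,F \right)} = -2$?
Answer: $-13$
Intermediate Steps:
$M{\left(t \right)} = -2$
$S{\left(T \right)} = 15 + T$ ($S{\left(T \right)} = 9 - \left(-6 - T\right) = 9 + \left(6 + T\right) = 15 + T$)
$- S{\left(M{\left(10 \right)} \right)} = - (15 - 2) = \left(-1\right) 13 = -13$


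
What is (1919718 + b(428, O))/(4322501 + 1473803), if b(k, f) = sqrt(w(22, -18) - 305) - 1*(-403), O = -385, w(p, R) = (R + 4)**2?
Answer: 1920121/5796304 + I*sqrt(109)/5796304 ≈ 0.33127 + 1.8012e-6*I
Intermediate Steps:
w(p, R) = (4 + R)**2
b(k, f) = 403 + I*sqrt(109) (b(k, f) = sqrt((4 - 18)**2 - 305) - 1*(-403) = sqrt((-14)**2 - 305) + 403 = sqrt(196 - 305) + 403 = sqrt(-109) + 403 = I*sqrt(109) + 403 = 403 + I*sqrt(109))
(1919718 + b(428, O))/(4322501 + 1473803) = (1919718 + (403 + I*sqrt(109)))/(4322501 + 1473803) = (1920121 + I*sqrt(109))/5796304 = (1920121 + I*sqrt(109))*(1/5796304) = 1920121/5796304 + I*sqrt(109)/5796304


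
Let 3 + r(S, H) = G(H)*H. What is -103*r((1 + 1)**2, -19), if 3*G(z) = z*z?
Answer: 707404/3 ≈ 2.3580e+5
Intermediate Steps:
G(z) = z**2/3 (G(z) = (z*z)/3 = z**2/3)
r(S, H) = -3 + H**3/3 (r(S, H) = -3 + (H**2/3)*H = -3 + H**3/3)
-103*r((1 + 1)**2, -19) = -103*(-3 + (1/3)*(-19)**3) = -103*(-3 + (1/3)*(-6859)) = -103*(-3 - 6859/3) = -103*(-6868/3) = 707404/3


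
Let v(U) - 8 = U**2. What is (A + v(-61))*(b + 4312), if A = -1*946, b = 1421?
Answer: 15954939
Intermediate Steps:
v(U) = 8 + U**2
A = -946
(A + v(-61))*(b + 4312) = (-946 + (8 + (-61)**2))*(1421 + 4312) = (-946 + (8 + 3721))*5733 = (-946 + 3729)*5733 = 2783*5733 = 15954939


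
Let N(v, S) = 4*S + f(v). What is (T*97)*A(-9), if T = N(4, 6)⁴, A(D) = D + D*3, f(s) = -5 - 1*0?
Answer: -455080932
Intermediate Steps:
f(s) = -5 (f(s) = -5 + 0 = -5)
A(D) = 4*D (A(D) = D + 3*D = 4*D)
N(v, S) = -5 + 4*S (N(v, S) = 4*S - 5 = -5 + 4*S)
T = 130321 (T = (-5 + 4*6)⁴ = (-5 + 24)⁴ = 19⁴ = 130321)
(T*97)*A(-9) = (130321*97)*(4*(-9)) = 12641137*(-36) = -455080932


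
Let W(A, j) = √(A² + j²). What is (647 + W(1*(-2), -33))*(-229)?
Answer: -148163 - 229*√1093 ≈ -1.5573e+5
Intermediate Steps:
(647 + W(1*(-2), -33))*(-229) = (647 + √((1*(-2))² + (-33)²))*(-229) = (647 + √((-2)² + 1089))*(-229) = (647 + √(4 + 1089))*(-229) = (647 + √1093)*(-229) = -148163 - 229*√1093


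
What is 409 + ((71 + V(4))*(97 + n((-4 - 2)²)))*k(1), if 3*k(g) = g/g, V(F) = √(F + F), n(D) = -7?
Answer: 2539 + 60*√2 ≈ 2623.9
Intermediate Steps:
V(F) = √2*√F (V(F) = √(2*F) = √2*√F)
k(g) = ⅓ (k(g) = (g/g)/3 = (⅓)*1 = ⅓)
409 + ((71 + V(4))*(97 + n((-4 - 2)²)))*k(1) = 409 + ((71 + √2*√4)*(97 - 7))*(⅓) = 409 + ((71 + √2*2)*90)*(⅓) = 409 + ((71 + 2*√2)*90)*(⅓) = 409 + (6390 + 180*√2)*(⅓) = 409 + (2130 + 60*√2) = 2539 + 60*√2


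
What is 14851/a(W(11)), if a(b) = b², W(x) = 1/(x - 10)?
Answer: 14851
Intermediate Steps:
W(x) = 1/(-10 + x)
14851/a(W(11)) = 14851/((1/(-10 + 11))²) = 14851/((1/1)²) = 14851/(1²) = 14851/1 = 14851*1 = 14851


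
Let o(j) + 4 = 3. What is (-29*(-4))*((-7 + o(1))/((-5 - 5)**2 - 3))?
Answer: -928/97 ≈ -9.5670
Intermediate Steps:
o(j) = -1 (o(j) = -4 + 3 = -1)
(-29*(-4))*((-7 + o(1))/((-5 - 5)**2 - 3)) = (-29*(-4))*((-7 - 1)/((-5 - 5)**2 - 3)) = 116*(-8/((-10)**2 - 3)) = 116*(-8/(100 - 3)) = 116*(-8/97) = -928/97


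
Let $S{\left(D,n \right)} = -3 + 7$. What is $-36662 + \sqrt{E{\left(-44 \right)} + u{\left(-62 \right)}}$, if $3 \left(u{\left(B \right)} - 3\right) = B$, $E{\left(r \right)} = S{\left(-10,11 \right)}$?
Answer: $-36662 + \frac{i \sqrt{123}}{3} \approx -36662.0 + 3.6968 i$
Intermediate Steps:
$S{\left(D,n \right)} = 4$
$E{\left(r \right)} = 4$
$u{\left(B \right)} = 3 + \frac{B}{3}$
$-36662 + \sqrt{E{\left(-44 \right)} + u{\left(-62 \right)}} = -36662 + \sqrt{4 + \left(3 + \frac{1}{3} \left(-62\right)\right)} = -36662 + \sqrt{4 + \left(3 - \frac{62}{3}\right)} = -36662 + \sqrt{4 - \frac{53}{3}} = -36662 + \sqrt{- \frac{41}{3}} = -36662 + \frac{i \sqrt{123}}{3}$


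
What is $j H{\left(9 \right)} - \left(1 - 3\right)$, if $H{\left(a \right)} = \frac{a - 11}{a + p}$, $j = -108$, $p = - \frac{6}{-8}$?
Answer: $\frac{314}{13} \approx 24.154$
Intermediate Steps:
$p = \frac{3}{4}$ ($p = \left(-6\right) \left(- \frac{1}{8}\right) = \frac{3}{4} \approx 0.75$)
$H{\left(a \right)} = \frac{-11 + a}{\frac{3}{4} + a}$ ($H{\left(a \right)} = \frac{a - 11}{a + \frac{3}{4}} = \frac{-11 + a}{\frac{3}{4} + a}$)
$j H{\left(9 \right)} - \left(1 - 3\right) = - 108 \frac{4 \left(-11 + 9\right)}{3 + 4 \cdot 9} - \left(1 - 3\right) = - 108 \cdot 4 \frac{1}{3 + 36} \left(-2\right) - -2 = - 108 \cdot 4 \cdot \frac{1}{39} \left(-2\right) + 2 = \left(-108\right) \left(- \frac{8}{39}\right) + 2 = \frac{288}{13} + 2 = \frac{314}{13}$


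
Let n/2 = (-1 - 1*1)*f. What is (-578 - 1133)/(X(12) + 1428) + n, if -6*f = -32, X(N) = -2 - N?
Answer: -95629/4242 ≈ -22.543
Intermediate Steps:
f = 16/3 (f = -⅙*(-32) = 16/3 ≈ 5.3333)
n = -64/3 (n = 2*((-1 - 1*1)*(16/3)) = 2*((-1 - 1)*(16/3)) = 2*(-2*16/3) = 2*(-32/3) = -64/3 ≈ -21.333)
(-578 - 1133)/(X(12) + 1428) + n = (-578 - 1133)/((-2 - 1*12) + 1428) - 64/3 = -1711/((-2 - 12) + 1428) - 64/3 = -1711/(-14 + 1428) - 64/3 = -1711/1414 - 64/3 = -95629/4242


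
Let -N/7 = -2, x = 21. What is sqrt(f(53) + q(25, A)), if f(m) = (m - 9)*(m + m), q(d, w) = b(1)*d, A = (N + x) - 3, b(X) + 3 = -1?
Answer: 2*sqrt(1141) ≈ 67.557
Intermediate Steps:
b(X) = -4 (b(X) = -3 - 1 = -4)
N = 14 (N = -7*(-2) = 14)
A = 32 (A = (14 + 21) - 3 = 35 - 3 = 32)
q(d, w) = -4*d
f(m) = 2*m*(-9 + m) (f(m) = (-9 + m)*(2*m) = 2*m*(-9 + m))
sqrt(f(53) + q(25, A)) = sqrt(2*53*(-9 + 53) - 4*25) = sqrt(2*53*44 - 100) = sqrt(4664 - 100) = sqrt(4564) = 2*sqrt(1141)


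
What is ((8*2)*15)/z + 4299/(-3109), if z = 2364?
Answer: -784723/612473 ≈ -1.2812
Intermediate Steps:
((8*2)*15)/z + 4299/(-3109) = ((8*2)*15)/2364 + 4299/(-3109) = (16*15)*(1/2364) + 4299*(-1/3109) = 240*(1/2364) - 4299/3109 = 20/197 - 4299/3109 = -784723/612473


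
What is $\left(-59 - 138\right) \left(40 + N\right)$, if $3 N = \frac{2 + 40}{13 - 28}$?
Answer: $- \frac{115442}{15} \approx -7696.1$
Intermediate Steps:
$N = - \frac{14}{15}$ ($N = \frac{\left(2 + 40\right) \frac{1}{13 - 28}}{3} = \frac{42 \frac{1}{-15}}{3} = \frac{42 \left(- \frac{1}{15}\right)}{3} = \frac{1}{3} \left(- \frac{14}{5}\right) = - \frac{14}{15} \approx -0.93333$)
$\left(-59 - 138\right) \left(40 + N\right) = \left(-59 - 138\right) \left(40 - \frac{14}{15}\right) = \left(-197\right) \frac{586}{15} = - \frac{115442}{15}$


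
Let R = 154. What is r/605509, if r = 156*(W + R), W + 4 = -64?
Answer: 13416/605509 ≈ 0.022157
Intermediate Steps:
W = -68 (W = -4 - 64 = -68)
r = 13416 (r = 156*(-68 + 154) = 156*86 = 13416)
r/605509 = 13416/605509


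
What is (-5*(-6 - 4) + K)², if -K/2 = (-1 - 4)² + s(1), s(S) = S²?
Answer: 4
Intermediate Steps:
K = -52 (K = -2*((-1 - 4)² + 1²) = -2*((-5)² + 1) = -2*(25 + 1) = -2*26 = -52)
(-5*(-6 - 4) + K)² = (-5*(-6 - 4) - 52)² = (-5*(-10) - 52)² = (50 - 52)² = (-2)² = 4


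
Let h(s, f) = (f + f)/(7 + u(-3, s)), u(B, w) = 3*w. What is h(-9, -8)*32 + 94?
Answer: 598/5 ≈ 119.60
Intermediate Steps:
h(s, f) = 2*f/(7 + 3*s) (h(s, f) = (f + f)/(7 + 3*s) = (2*f)/(7 + 3*s) = 2*f/(7 + 3*s))
h(-9, -8)*32 + 94 = (2*(-8)/(7 + 3*(-9)))*32 + 94 = (2*(-8)/(7 - 27))*32 + 94 = (2*(-8)/(-20))*32 + 94 = (2*(-8)*(-1/20))*32 + 94 = (4/5)*32 + 94 = 128/5 + 94 = 598/5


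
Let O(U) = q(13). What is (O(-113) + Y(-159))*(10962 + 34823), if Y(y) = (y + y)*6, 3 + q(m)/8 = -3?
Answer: -89555460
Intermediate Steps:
q(m) = -48 (q(m) = -24 + 8*(-3) = -24 - 24 = -48)
O(U) = -48
Y(y) = 12*y (Y(y) = (2*y)*6 = 12*y)
(O(-113) + Y(-159))*(10962 + 34823) = (-48 + 12*(-159))*(10962 + 34823) = (-48 - 1908)*45785 = -1956*45785 = -89555460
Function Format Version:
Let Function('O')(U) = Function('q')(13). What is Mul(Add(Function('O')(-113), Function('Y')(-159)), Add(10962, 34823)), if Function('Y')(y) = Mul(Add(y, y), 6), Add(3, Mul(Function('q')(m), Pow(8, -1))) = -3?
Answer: -89555460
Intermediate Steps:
Function('q')(m) = -48 (Function('q')(m) = Add(-24, Mul(8, -3)) = Add(-24, -24) = -48)
Function('O')(U) = -48
Function('Y')(y) = Mul(12, y) (Function('Y')(y) = Mul(Mul(2, y), 6) = Mul(12, y))
Mul(Add(Function('O')(-113), Function('Y')(-159)), Add(10962, 34823)) = Mul(Add(-48, Mul(12, -159)), Add(10962, 34823)) = Mul(Add(-48, -1908), 45785) = Mul(-1956, 45785) = -89555460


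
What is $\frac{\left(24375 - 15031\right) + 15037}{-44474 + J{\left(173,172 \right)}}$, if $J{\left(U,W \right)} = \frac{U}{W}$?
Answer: $- \frac{199692}{364255} \approx -0.54822$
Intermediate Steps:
$\frac{\left(24375 - 15031\right) + 15037}{-44474 + J{\left(173,172 \right)}} = \frac{\left(24375 - 15031\right) + 15037}{-44474 + \frac{173}{172}} = \frac{\left(24375 - 15031\right) + 15037}{-44474 + 173 \cdot \frac{1}{172}} = \frac{9344 + 15037}{-44474 + \frac{173}{172}} = \frac{24381}{- \frac{7649355}{172}} = 24381 \left(- \frac{172}{7649355}\right) = - \frac{199692}{364255}$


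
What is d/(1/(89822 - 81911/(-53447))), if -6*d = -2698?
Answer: 113618894165/2813 ≈ 4.0391e+7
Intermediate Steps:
d = 1349/3 (d = -⅙*(-2698) = 1349/3 ≈ 449.67)
d/(1/(89822 - 81911/(-53447))) = 1349/(3*(1/(89822 - 81911/(-53447)))) = 1349/(3*(1/(89822 - 81911*(-1/53447)))) = 1349/(3*(1/(89822 + 81911/53447))) = 1349/(3*(1/(4800798345/53447))) = 1349/(3*(53447/4800798345)) = (1349/3)*(4800798345/53447) = 113618894165/2813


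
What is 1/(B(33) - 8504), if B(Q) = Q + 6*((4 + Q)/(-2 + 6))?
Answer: -2/16831 ≈ -0.00011883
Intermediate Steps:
B(Q) = 6 + 5*Q/2 (B(Q) = Q + 6*((4 + Q)/4) = Q + 6*((4 + Q)*(1/4)) = Q + 6*(1 + Q/4) = Q + (6 + 3*Q/2) = 6 + 5*Q/2)
1/(B(33) - 8504) = 1/((6 + (5/2)*33) - 8504) = 1/((6 + 165/2) - 8504) = 1/(177/2 - 8504) = 1/(-16831/2) = -2/16831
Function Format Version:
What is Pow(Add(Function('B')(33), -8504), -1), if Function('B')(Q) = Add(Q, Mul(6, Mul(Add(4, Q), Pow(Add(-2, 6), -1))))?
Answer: Rational(-2, 16831) ≈ -0.00011883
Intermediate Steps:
Function('B')(Q) = Add(6, Mul(Rational(5, 2), Q)) (Function('B')(Q) = Add(Q, Mul(6, Mul(Add(4, Q), Pow(4, -1)))) = Add(Q, Mul(6, Mul(Add(4, Q), Rational(1, 4)))) = Add(Q, Mul(6, Add(1, Mul(Rational(1, 4), Q)))) = Add(Q, Add(6, Mul(Rational(3, 2), Q))) = Add(6, Mul(Rational(5, 2), Q)))
Pow(Add(Function('B')(33), -8504), -1) = Pow(Add(Add(6, Mul(Rational(5, 2), 33)), -8504), -1) = Pow(Add(Add(6, Rational(165, 2)), -8504), -1) = Pow(Add(Rational(177, 2), -8504), -1) = Pow(Rational(-16831, 2), -1) = Rational(-2, 16831)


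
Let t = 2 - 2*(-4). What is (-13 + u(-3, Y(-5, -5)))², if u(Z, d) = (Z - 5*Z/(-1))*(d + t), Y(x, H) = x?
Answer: 10609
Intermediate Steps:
t = 10 (t = 2 + 8 = 10)
u(Z, d) = 6*Z*(10 + d) (u(Z, d) = (Z - 5*Z/(-1))*(d + 10) = (Z - 5*Z*(-1))*(10 + d) = (Z + 5*Z)*(10 + d) = (6*Z)*(10 + d) = 6*Z*(10 + d))
(-13 + u(-3, Y(-5, -5)))² = (-13 + 6*(-3)*(10 - 5))² = (-13 + 6*(-3)*5)² = (-13 - 90)² = (-103)² = 10609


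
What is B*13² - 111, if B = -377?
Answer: -63824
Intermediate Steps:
B*13² - 111 = -377*13² - 111 = -377*169 - 111 = -63713 - 111 = -63824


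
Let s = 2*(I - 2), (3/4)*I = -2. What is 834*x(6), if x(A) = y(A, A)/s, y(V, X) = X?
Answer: -3753/7 ≈ -536.14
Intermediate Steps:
I = -8/3 (I = (4/3)*(-2) = -8/3 ≈ -2.6667)
s = -28/3 (s = 2*(-8/3 - 2) = 2*(-14/3) = -28/3 ≈ -9.3333)
x(A) = -3*A/28 (x(A) = A/(-28/3) = A*(-3/28) = -3*A/28)
834*x(6) = 834*(-3/28*6) = 834*(-9/14) = -3753/7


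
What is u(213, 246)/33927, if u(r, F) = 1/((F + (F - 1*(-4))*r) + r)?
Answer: 1/1822185243 ≈ 5.4879e-10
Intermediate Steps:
u(r, F) = 1/(F + r + r*(4 + F)) (u(r, F) = 1/((F + (F + 4)*r) + r) = 1/((F + (4 + F)*r) + r) = 1/((F + r*(4 + F)) + r) = 1/(F + r + r*(4 + F)))
u(213, 246)/33927 = 1/((246 + 5*213 + 246*213)*33927) = (1/33927)/(246 + 1065 + 52398) = (1/33927)/53709 = (1/53709)*(1/33927) = 1/1822185243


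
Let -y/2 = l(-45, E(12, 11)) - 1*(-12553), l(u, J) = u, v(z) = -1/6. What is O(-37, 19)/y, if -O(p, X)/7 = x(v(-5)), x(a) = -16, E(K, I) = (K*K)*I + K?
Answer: -14/3127 ≈ -0.0044771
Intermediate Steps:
E(K, I) = K + I*K² (E(K, I) = K²*I + K = I*K² + K = K + I*K²)
v(z) = -⅙ (v(z) = -1*⅙ = -⅙)
O(p, X) = 112 (O(p, X) = -7*(-16) = 112)
y = -25016 (y = -2*(-45 - 1*(-12553)) = -2*(-45 + 12553) = -2*12508 = -25016)
O(-37, 19)/y = 112/(-25016) = 112*(-1/25016) = -14/3127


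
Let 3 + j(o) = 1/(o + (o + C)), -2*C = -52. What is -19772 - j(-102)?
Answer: -3518881/178 ≈ -19769.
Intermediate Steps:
C = 26 (C = -½*(-52) = 26)
j(o) = -3 + 1/(26 + 2*o) (j(o) = -3 + 1/(o + (o + 26)) = -3 + 1/(o + (26 + o)) = -3 + 1/(26 + 2*o))
-19772 - j(-102) = -19772 - (-77 - 6*(-102))/(2*(13 - 102)) = -19772 - (-77 + 612)/(2*(-89)) = -19772 - (-1)*535/(2*89) = -19772 - 1*(-535/178) = -19772 + 535/178 = -3518881/178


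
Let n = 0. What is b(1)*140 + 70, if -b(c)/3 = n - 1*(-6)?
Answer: -2450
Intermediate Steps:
b(c) = -18 (b(c) = -3*(0 - 1*(-6)) = -3*(0 + 6) = -3*6 = -18)
b(1)*140 + 70 = -18*140 + 70 = -2520 + 70 = -2450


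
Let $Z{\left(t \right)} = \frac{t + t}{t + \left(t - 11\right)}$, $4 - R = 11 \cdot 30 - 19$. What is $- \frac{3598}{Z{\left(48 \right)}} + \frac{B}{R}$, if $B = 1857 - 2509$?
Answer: $- \frac{46913609}{14736} \approx -3183.6$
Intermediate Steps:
$R = -307$ ($R = 4 - \left(11 \cdot 30 - 19\right) = 4 - \left(330 - 19\right) = 4 - 311 = -307$)
$B = -652$ ($B = 1857 - 2509 = -652$)
$Z{\left(t \right)} = \frac{2 t}{-11 + 2 t}$ ($Z{\left(t \right)} = \frac{2 t}{t + \left(-11 + t\right)} = \frac{2 t}{-11 + 2 t}$)
$- \frac{3598}{Z{\left(48 \right)}} + \frac{B}{R} = - \frac{3598}{2 \cdot 48 \frac{1}{-11 + 2 \cdot 48}} - \frac{652}{-307} = - \frac{3598}{2 \cdot 48 \frac{1}{-11 + 96}} - - \frac{652}{307} = - \frac{3598}{2 \cdot 48 \cdot \frac{1}{85}} + \frac{652}{307} = - \frac{3598}{\frac{96}{85}} + \frac{652}{307} = \left(-3598\right) \frac{85}{96} + \frac{652}{307} = - \frac{152915}{48} + \frac{652}{307} = - \frac{46913609}{14736}$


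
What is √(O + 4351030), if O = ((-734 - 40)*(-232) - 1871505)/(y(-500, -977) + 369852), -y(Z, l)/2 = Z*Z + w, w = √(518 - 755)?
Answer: √2*√((566279544377 + 8702060*I*√237)/(65074 + I*√237))/2 ≈ 2085.9 - 7.372e-7*I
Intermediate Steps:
w = I*√237 (w = √(-237) = I*√237 ≈ 15.395*I)
y(Z, l) = -2*Z² - 2*I*√237 (y(Z, l) = -2*(Z*Z + I*√237) = -2*(Z² + I*√237) = -2*Z² - 2*I*√237)
O = -1691937/(-130148 - 2*I*√237) (O = ((-734 - 40)*(-232) - 1871505)/((-2*(-500)² - 2*I*√237) + 369852) = (-774*(-232) - 1871505)/((-2*250000 - 2*I*√237) + 369852) = (179568 - 1871505)/((-500000 - 2*I*√237) + 369852) = -1691937/(-130148 - 2*I*√237) ≈ 13.0 - 0.0030755*I)
√(O + 4351030) = √((55050554169/4234625713 - 1691937*I*√237/8469251426) + 4351030) = √(18425038566588559/4234625713 - 1691937*I*√237/8469251426)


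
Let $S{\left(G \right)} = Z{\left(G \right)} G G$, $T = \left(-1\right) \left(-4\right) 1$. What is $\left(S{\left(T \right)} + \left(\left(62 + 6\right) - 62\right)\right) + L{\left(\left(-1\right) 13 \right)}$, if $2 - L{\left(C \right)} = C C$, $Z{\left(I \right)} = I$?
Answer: $-97$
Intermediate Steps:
$T = 4$ ($T = 4 \cdot 1 = 4$)
$L{\left(C \right)} = 2 - C^{2}$ ($L{\left(C \right)} = 2 - C C = 2 - C^{2}$)
$S{\left(G \right)} = G^{3}$ ($S{\left(G \right)} = G G G = G^{2} G = G^{3}$)
$\left(S{\left(T \right)} + \left(\left(62 + 6\right) - 62\right)\right) + L{\left(\left(-1\right) 13 \right)} = \left(4^{3} + \left(\left(62 + 6\right) - 62\right)\right) + \left(2 - \left(\left(-1\right) 13\right)^{2}\right) = \left(64 + \left(68 - 62\right)\right) + \left(2 - \left(-13\right)^{2}\right) = \left(64 + 6\right) + \left(2 - 169\right) = 70 + \left(2 - 169\right) = 70 - 167 = -97$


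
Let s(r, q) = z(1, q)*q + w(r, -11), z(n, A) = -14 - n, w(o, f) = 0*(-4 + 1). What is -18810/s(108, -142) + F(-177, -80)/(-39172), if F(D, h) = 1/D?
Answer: -4347269317/492274524 ≈ -8.8310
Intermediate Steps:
w(o, f) = 0 (w(o, f) = 0*(-3) = 0)
s(r, q) = -15*q (s(r, q) = (-14 - 1*1)*q + 0 = (-14 - 1)*q + 0 = -15*q + 0 = -15*q)
-18810/s(108, -142) + F(-177, -80)/(-39172) = -18810/((-15*(-142))) + 1/(-177*(-39172)) = -18810/2130 - 1/177*(-1/39172) = -18810*1/2130 + 1/6933444 = -627/71 + 1/6933444 = -4347269317/492274524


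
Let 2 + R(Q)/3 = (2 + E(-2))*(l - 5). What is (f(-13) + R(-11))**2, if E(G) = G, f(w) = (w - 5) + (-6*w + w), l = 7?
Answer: 1681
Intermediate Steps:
f(w) = -5 - 4*w (f(w) = (-5 + w) - 5*w = -5 - 4*w)
R(Q) = -6 (R(Q) = -6 + 3*((2 - 2)*(7 - 5)) = -6 + 3*(0*2) = -6 + 3*0 = -6 + 0 = -6)
(f(-13) + R(-11))**2 = ((-5 - 4*(-13)) - 6)**2 = ((-5 + 52) - 6)**2 = (47 - 6)**2 = 41**2 = 1681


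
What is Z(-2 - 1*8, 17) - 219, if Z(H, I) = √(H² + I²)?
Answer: -219 + √389 ≈ -199.28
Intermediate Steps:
Z(-2 - 1*8, 17) - 219 = √((-2 - 1*8)² + 17²) - 219 = √((-2 - 8)² + 289) - 219 = √((-10)² + 289) - 219 = √(100 + 289) - 219 = √389 - 219 = -219 + √389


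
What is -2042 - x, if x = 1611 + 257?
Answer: -3910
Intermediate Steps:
x = 1868
-2042 - x = -2042 - 1*1868 = -2042 - 1868 = -3910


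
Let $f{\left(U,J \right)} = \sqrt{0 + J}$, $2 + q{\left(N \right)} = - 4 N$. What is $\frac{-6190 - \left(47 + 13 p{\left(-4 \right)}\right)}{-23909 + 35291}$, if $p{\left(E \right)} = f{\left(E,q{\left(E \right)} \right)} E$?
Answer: $- \frac{297}{542} + \frac{26 \sqrt{14}}{5691} \approx -0.53088$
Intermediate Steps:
$q{\left(N \right)} = -2 - 4 N$
$f{\left(U,J \right)} = \sqrt{J}$
$p{\left(E \right)} = E \sqrt{-2 - 4 E}$ ($p{\left(E \right)} = \sqrt{-2 - 4 E} E = E \sqrt{-2 - 4 E}$)
$\frac{-6190 - \left(47 + 13 p{\left(-4 \right)}\right)}{-23909 + 35291} = \frac{-6190 - \left(47 + 13 \left(- 4 \sqrt{-2 - -16}\right)\right)}{-23909 + 35291} = \frac{-6190 - \left(47 + 13 \left(- 4 \sqrt{-2 + 16}\right)\right)}{11382} = \left(-6190 - \left(47 + 13 \left(- 4 \sqrt{14}\right)\right)\right) \frac{1}{11382} = \left(-6190 - \left(47 - 52 \sqrt{14}\right)\right) \frac{1}{11382} = \left(-6237 + 52 \sqrt{14}\right) \frac{1}{11382} = - \frac{297}{542} + \frac{26 \sqrt{14}}{5691}$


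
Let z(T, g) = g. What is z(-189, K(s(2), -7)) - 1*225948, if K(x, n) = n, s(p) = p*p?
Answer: -225955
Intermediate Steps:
s(p) = p²
z(-189, K(s(2), -7)) - 1*225948 = -7 - 1*225948 = -7 - 225948 = -225955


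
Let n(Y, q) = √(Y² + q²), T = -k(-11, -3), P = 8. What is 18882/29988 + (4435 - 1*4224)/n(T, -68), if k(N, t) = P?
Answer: 1049/1666 + 211*√293/1172 ≈ 3.7113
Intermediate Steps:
k(N, t) = 8
T = -8 (T = -1*8 = -8)
18882/29988 + (4435 - 1*4224)/n(T, -68) = 18882/29988 + (4435 - 1*4224)/(√((-8)² + (-68)²)) = 18882*(1/29988) + (4435 - 4224)/(√(64 + 4624)) = 1049/1666 + 211/(√4688) = 1049/1666 + 211/((4*√293)) = 1049/1666 + 211*(√293/1172) = 1049/1666 + 211*√293/1172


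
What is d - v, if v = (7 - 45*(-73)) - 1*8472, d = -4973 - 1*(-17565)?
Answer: 17772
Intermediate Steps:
d = 12592 (d = -4973 + 17565 = 12592)
v = -5180 (v = (7 + 3285) - 8472 = 3292 - 8472 = -5180)
d - v = 12592 - 1*(-5180) = 12592 + 5180 = 17772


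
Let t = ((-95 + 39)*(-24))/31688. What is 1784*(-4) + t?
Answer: -28265528/3961 ≈ -7136.0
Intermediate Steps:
t = 168/3961 (t = -56*(-24)*(1/31688) = 1344*(1/31688) = 168/3961 ≈ 0.042414)
1784*(-4) + t = 1784*(-4) + 168/3961 = -7136 + 168/3961 = -28265528/3961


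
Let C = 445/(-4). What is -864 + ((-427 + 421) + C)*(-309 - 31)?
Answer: 39001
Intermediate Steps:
C = -445/4 (C = 445*(-1/4) = -445/4 ≈ -111.25)
-864 + ((-427 + 421) + C)*(-309 - 31) = -864 + ((-427 + 421) - 445/4)*(-309 - 31) = -864 + (-6 - 445/4)*(-340) = -864 - 469/4*(-340) = -864 + 39865 = 39001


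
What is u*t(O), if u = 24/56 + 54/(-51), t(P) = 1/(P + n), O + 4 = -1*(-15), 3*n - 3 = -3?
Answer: -75/1309 ≈ -0.057296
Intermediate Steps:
n = 0 (n = 1 + (⅓)*(-3) = 1 - 1 = 0)
O = 11 (O = -4 - 1*(-15) = -4 + 15 = 11)
t(P) = 1/P (t(P) = 1/(P + 0) = 1/P)
u = -75/119 (u = 24*(1/56) + 54*(-1/51) = 3/7 - 18/17 = -75/119 ≈ -0.63025)
u*t(O) = -75/119/11 = -75/119*1/11 = -75/1309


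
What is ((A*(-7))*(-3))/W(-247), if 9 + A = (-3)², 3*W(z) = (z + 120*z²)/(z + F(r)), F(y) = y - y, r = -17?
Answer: 0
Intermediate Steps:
F(y) = 0
W(z) = (z + 120*z²)/(3*z) (W(z) = ((z + 120*z²)/(z + 0))/3 = ((z + 120*z²)/z)/3 = (z + 120*z²)/(3*z))
A = 0 (A = -9 + (-3)² = -9 + 9 = 0)
((A*(-7))*(-3))/W(-247) = ((0*(-7))*(-3))/(⅓ + 40*(-247)) = (0*(-3))/(⅓ - 9880) = 0/(-29639/3) = 0*(-3/29639) = 0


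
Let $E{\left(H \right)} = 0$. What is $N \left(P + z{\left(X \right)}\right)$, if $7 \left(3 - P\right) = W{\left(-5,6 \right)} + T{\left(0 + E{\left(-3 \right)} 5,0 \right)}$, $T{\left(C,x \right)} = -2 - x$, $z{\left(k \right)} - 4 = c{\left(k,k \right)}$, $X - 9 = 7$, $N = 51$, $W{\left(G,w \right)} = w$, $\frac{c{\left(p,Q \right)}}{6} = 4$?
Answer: $\frac{10863}{7} \approx 1551.9$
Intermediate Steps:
$c{\left(p,Q \right)} = 24$ ($c{\left(p,Q \right)} = 6 \cdot 4 = 24$)
$X = 16$ ($X = 9 + 7 = 16$)
$z{\left(k \right)} = 28$ ($z{\left(k \right)} = 4 + 24 = 28$)
$P = \frac{17}{7}$ ($P = 3 - \frac{6 - 2}{7} = 3 - \frac{4}{7} = \frac{17}{7} \approx 2.4286$)
$N \left(P + z{\left(X \right)}\right) = 51 \left(\frac{17}{7} + 28\right) = 51 \cdot \frac{213}{7} = \frac{10863}{7}$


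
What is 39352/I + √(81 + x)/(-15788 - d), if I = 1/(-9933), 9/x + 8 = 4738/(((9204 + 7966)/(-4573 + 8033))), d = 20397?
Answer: -390883416 - 3*√237863205467/5882277022 ≈ -3.9088e+8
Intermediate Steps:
x = 15453/1625612 (x = 9/(-8 + 4738/(((9204 + 7966)/(-4573 + 8033)))) = 9/(-8 + 4738/((17170/3460))) = 9/(-8 + 4738/((17170*(1/3460)))) = 9/(-8 + 4738/(1717/346)) = 9/(-8 + 4738*(346/1717)) = 9/(-8 + 1639348/1717) = 9/(1625612/1717) = 9*(1717/1625612) = 15453/1625612 ≈ 0.0095060)
I = -1/9933 ≈ -0.00010067
39352/I + √(81 + x)/(-15788 - d) = 39352/(-1/9933) + √(81 + 15453/1625612)/(-15788 - 1*20397) = 39352*(-9933) + √(131690025/1625612)/(-15788 - 20397) = -390883416 + (15*√237863205467/812806)/(-36185) = -390883416 + (15*√237863205467/812806)*(-1/36185) = -390883416 - 3*√237863205467/5882277022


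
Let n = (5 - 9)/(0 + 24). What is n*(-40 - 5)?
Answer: 15/2 ≈ 7.5000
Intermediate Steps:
n = -1/6 (n = -4/24 = -4*1/24 = -1/6 ≈ -0.16667)
n*(-40 - 5) = -(-40 - 5)/6 = -1/6*(-45) = 15/2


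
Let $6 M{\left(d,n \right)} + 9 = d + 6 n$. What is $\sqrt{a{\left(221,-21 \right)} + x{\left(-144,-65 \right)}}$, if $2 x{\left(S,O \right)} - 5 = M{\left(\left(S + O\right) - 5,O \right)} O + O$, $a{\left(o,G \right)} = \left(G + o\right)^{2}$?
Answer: $\frac{\sqrt{1558455}}{6} \approx 208.06$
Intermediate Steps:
$M{\left(d,n \right)} = - \frac{3}{2} + n + \frac{d}{6}$ ($M{\left(d,n \right)} = - \frac{3}{2} + \frac{d + 6 n}{6} = - \frac{3}{2} + \left(n + \frac{d}{6}\right) = - \frac{3}{2} + n + \frac{d}{6}$)
$x{\left(S,O \right)} = \frac{5}{2} + \frac{O}{2} + \frac{O \left(- \frac{7}{3} + \frac{S}{6} + \frac{7 O}{6}\right)}{2}$ ($x{\left(S,O \right)} = \frac{5}{2} + \frac{\left(- \frac{3}{2} + O + \frac{\left(S + O\right) - 5}{6}\right) O + O}{2} = \frac{5}{2} + \frac{\left(- \frac{3}{2} + O + \frac{\left(O + S\right) - 5}{6}\right) O + O}{2} = \frac{5}{2} + \frac{\left(- \frac{3}{2} + O + \frac{-5 + O + S}{6}\right) O + O}{2} = \frac{5}{2} + \frac{\left(- \frac{3}{2} + O + \left(- \frac{5}{6} + \frac{O}{6} + \frac{S}{6}\right)\right) O + O}{2} = \frac{5}{2} + \frac{\left(- \frac{7}{3} + \frac{S}{6} + \frac{7 O}{6}\right) O + O}{2} = \frac{5}{2} + \frac{O \left(- \frac{7}{3} + \frac{S}{6} + \frac{7 O}{6}\right) + O}{2} = \frac{5}{2} + \frac{O + O \left(- \frac{7}{3} + \frac{S}{6} + \frac{7 O}{6}\right)}{2} = \frac{5}{2} + \left(\frac{O}{2} + \frac{O \left(- \frac{7}{3} + \frac{S}{6} + \frac{7 O}{6}\right)}{2}\right) = \frac{5}{2} + \frac{O}{2} + \frac{O \left(- \frac{7}{3} + \frac{S}{6} + \frac{7 O}{6}\right)}{2}$)
$\sqrt{a{\left(221,-21 \right)} + x{\left(-144,-65 \right)}} = \sqrt{\left(-21 + 221\right)^{2} + \left(\frac{5}{2} + \frac{1}{2} \left(-65\right) + \frac{1}{12} \left(-65\right) \left(-14 - 144 + 7 \left(-65\right)\right)\right)} = \sqrt{200^{2} + \left(\frac{5}{2} - \frac{65}{2} + \frac{1}{12} \left(-65\right) \left(-14 - 144 - 455\right)\right)} = \sqrt{40000 + \left(\frac{5}{2} - \frac{65}{2} + \frac{1}{12} \left(-65\right) \left(-613\right)\right)} = \sqrt{40000 + \left(\frac{5}{2} - \frac{65}{2} + \frac{39845}{12}\right)} = \sqrt{40000 + \frac{39485}{12}} = \sqrt{\frac{519485}{12}} = \frac{\sqrt{1558455}}{6}$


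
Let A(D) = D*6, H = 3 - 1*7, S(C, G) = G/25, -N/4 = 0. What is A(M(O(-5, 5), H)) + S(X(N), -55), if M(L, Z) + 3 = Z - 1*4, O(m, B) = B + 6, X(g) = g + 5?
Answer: -341/5 ≈ -68.200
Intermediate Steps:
N = 0 (N = -4*0 = 0)
X(g) = 5 + g
S(C, G) = G/25 (S(C, G) = G*(1/25) = G/25)
H = -4 (H = 3 - 7 = -4)
O(m, B) = 6 + B
M(L, Z) = -7 + Z (M(L, Z) = -3 + (Z - 1*4) = -3 + (Z - 4) = -3 + (-4 + Z) = -7 + Z)
A(D) = 6*D
A(M(O(-5, 5), H)) + S(X(N), -55) = 6*(-7 - 4) + (1/25)*(-55) = 6*(-11) - 11/5 = -66 - 11/5 = -341/5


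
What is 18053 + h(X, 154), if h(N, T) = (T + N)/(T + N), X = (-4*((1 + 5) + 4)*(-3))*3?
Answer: 18054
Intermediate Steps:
X = 360 (X = (-4*(6 + 4)*(-3))*3 = (-4*10*(-3))*3 = -40*(-3)*3 = 120*3 = 360)
h(N, T) = 1 (h(N, T) = (N + T)/(N + T) = 1)
18053 + h(X, 154) = 18053 + 1 = 18054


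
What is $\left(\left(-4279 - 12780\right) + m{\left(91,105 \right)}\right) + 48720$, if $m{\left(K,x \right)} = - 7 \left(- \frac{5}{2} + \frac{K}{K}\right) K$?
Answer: $\frac{65233}{2} \approx 32617.0$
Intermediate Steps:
$m{\left(K,x \right)} = \frac{21 K}{2}$ ($m{\left(K,x \right)} = - 7 \left(\left(-5\right) \frac{1}{2} + 1\right) K = - 7 \left(- \frac{5}{2} + 1\right) K = - 7 \left(- \frac{3 K}{2}\right) = \frac{21 K}{2}$)
$\left(\left(-4279 - 12780\right) + m{\left(91,105 \right)}\right) + 48720 = \left(\left(-4279 - 12780\right) + \frac{21}{2} \cdot 91\right) + 48720 = \left(-17059 + \frac{1911}{2}\right) + 48720 = - \frac{32207}{2} + 48720 = \frac{65233}{2}$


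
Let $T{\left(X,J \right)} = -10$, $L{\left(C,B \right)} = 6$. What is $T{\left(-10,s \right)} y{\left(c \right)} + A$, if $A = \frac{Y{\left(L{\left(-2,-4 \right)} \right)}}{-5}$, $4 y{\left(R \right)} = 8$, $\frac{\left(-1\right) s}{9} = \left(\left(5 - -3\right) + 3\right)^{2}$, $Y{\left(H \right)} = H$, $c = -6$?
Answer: $- \frac{106}{5} \approx -21.2$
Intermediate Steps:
$s = -1089$ ($s = - 9 \left(\left(5 - -3\right) + 3\right)^{2} = - 9 \left(\left(5 + 3\right) + 3\right)^{2} = - 9 \left(8 + 3\right)^{2} = - 9 \cdot 11^{2} = \left(-9\right) 121 = -1089$)
$y{\left(R \right)} = 2$ ($y{\left(R \right)} = \frac{1}{4} \cdot 8 = 2$)
$A = - \frac{6}{5}$ ($A = \frac{6}{-5} = 6 \left(- \frac{1}{5}\right) = - \frac{6}{5} \approx -1.2$)
$T{\left(-10,s \right)} y{\left(c \right)} + A = \left(-10\right) 2 - \frac{6}{5} = -20 - \frac{6}{5} = - \frac{106}{5}$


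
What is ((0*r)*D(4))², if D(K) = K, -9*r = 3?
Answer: 0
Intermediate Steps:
r = -⅓ (r = -⅑*3 = -⅓ ≈ -0.33333)
((0*r)*D(4))² = ((0*(-⅓))*4)² = (0*4)² = 0² = 0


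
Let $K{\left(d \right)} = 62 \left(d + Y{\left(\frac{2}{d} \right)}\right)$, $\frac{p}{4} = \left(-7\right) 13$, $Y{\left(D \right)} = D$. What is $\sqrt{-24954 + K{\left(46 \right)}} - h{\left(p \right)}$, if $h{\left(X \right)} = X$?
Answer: $364 + \frac{6 i \sqrt{324737}}{23} \approx 364.0 + 148.66 i$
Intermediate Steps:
$p = -364$ ($p = 4 \left(\left(-7\right) 13\right) = 4 \left(-91\right) = -364$)
$K{\left(d \right)} = 62 d + \frac{124}{d}$ ($K{\left(d \right)} = 62 \left(d + \frac{2}{d}\right) = 62 d + \frac{124}{d}$)
$\sqrt{-24954 + K{\left(46 \right)}} - h{\left(p \right)} = \sqrt{-24954 + \left(62 \cdot 46 + \frac{124}{46}\right)} - -364 = \sqrt{-24954 + \left(2852 + 124 \cdot \frac{1}{46}\right)} + 364 = \sqrt{-24954 + \left(2852 + \frac{62}{23}\right)} + 364 = \sqrt{-24954 + \frac{65658}{23}} + 364 = \sqrt{- \frac{508284}{23}} + 364 = \frac{6 i \sqrt{324737}}{23} + 364 = 364 + \frac{6 i \sqrt{324737}}{23}$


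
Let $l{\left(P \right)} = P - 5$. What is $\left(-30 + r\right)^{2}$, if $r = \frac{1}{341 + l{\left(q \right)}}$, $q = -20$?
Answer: $\frac{89851441}{99856} \approx 899.81$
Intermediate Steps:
$l{\left(P \right)} = -5 + P$ ($l{\left(P \right)} = P - 5 = -5 + P$)
$r = \frac{1}{316}$ ($r = \frac{1}{341 - 25} = \frac{1}{316} \approx 0.0031646$)
$\left(-30 + r\right)^{2} = \left(-30 + \frac{1}{316}\right)^{2} = \left(- \frac{9479}{316}\right)^{2} = \frac{89851441}{99856}$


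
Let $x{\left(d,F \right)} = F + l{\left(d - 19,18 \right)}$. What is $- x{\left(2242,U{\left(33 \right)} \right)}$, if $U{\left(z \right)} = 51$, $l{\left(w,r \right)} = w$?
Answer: $-2274$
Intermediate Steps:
$x{\left(d,F \right)} = -19 + F + d$ ($x{\left(d,F \right)} = F + \left(d - 19\right) = F + \left(-19 + d\right) = -19 + F + d$)
$- x{\left(2242,U{\left(33 \right)} \right)} = - (-19 + 51 + 2242) = \left(-1\right) 2274 = -2274$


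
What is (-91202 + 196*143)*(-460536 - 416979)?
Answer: 55436132610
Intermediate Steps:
(-91202 + 196*143)*(-460536 - 416979) = (-91202 + 28028)*(-877515) = -63174*(-877515) = 55436132610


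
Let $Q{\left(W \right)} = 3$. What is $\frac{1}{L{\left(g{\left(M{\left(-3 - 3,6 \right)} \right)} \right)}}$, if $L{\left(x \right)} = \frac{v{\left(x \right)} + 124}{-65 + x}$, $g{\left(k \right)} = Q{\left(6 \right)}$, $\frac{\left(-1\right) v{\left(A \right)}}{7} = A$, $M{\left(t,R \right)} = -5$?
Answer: $- \frac{62}{103} \approx -0.60194$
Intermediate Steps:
$v{\left(A \right)} = - 7 A$
$g{\left(k \right)} = 3$
$L{\left(x \right)} = \frac{124 - 7 x}{-65 + x}$ ($L{\left(x \right)} = \frac{- 7 x + 124}{-65 + x} = \frac{124 - 7 x}{-65 + x}$)
$\frac{1}{L{\left(g{\left(M{\left(-3 - 3,6 \right)} \right)} \right)}} = \frac{1}{\frac{1}{-65 + 3} \left(124 - 21\right)} = \frac{1}{\frac{1}{-62} \left(124 - 21\right)} = \frac{1}{\left(- \frac{1}{62}\right) 103} = \frac{1}{- \frac{103}{62}} = - \frac{62}{103}$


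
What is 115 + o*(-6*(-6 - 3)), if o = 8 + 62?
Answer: 3895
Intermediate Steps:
o = 70
115 + o*(-6*(-6 - 3)) = 115 + 70*(-6*(-6 - 3)) = 115 + 70*(-6*(-9)) = 115 + 70*54 = 115 + 3780 = 3895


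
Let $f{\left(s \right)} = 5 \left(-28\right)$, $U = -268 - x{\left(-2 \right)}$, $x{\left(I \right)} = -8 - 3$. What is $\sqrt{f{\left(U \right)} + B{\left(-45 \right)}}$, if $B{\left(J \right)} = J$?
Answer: $i \sqrt{185} \approx 13.601 i$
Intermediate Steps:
$x{\left(I \right)} = -11$
$U = -257$ ($U = -268 - -11 = -268 + 11 = -257$)
$f{\left(s \right)} = -140$
$\sqrt{f{\left(U \right)} + B{\left(-45 \right)}} = \sqrt{-140 - 45} = \sqrt{-185} = i \sqrt{185}$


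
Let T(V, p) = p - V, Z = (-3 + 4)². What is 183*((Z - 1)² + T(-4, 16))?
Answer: 3660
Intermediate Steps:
Z = 1 (Z = 1² = 1)
183*((Z - 1)² + T(-4, 16)) = 183*((1 - 1)² + (16 - 1*(-4))) = 183*(0² + (16 + 4)) = 183*(0 + 20) = 183*20 = 3660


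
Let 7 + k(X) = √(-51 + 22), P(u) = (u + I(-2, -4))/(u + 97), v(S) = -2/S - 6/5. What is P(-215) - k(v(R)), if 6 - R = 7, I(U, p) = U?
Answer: 1043/118 - I*√29 ≈ 8.839 - 5.3852*I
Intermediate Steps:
R = -1 (R = 6 - 1*7 = 6 - 7 = -1)
v(S) = -6/5 - 2/S (v(S) = -2/S - 6*⅕ = -2/S - 6/5 = -6/5 - 2/S)
P(u) = (-2 + u)/(97 + u) (P(u) = (u - 2)/(u + 97) = (-2 + u)/(97 + u))
k(X) = -7 + I*√29 (k(X) = -7 + √(-51 + 22) = -7 + √(-29) = -7 + I*√29)
P(-215) - k(v(R)) = (-2 - 215)/(97 - 215) - (-7 + I*√29) = -217/(-118) + (7 - I*√29) = -1/118*(-217) + (7 - I*√29) = 217/118 + (7 - I*√29) = 1043/118 - I*√29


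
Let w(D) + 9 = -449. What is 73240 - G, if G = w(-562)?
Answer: 73698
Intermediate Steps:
w(D) = -458 (w(D) = -9 - 449 = -458)
G = -458
73240 - G = 73240 - 1*(-458) = 73240 + 458 = 73698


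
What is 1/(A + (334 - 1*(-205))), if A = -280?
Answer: 1/259 ≈ 0.0038610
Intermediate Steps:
1/(A + (334 - 1*(-205))) = 1/(-280 + (334 - 1*(-205))) = 1/(-280 + (334 + 205)) = 1/(-280 + 539) = 1/259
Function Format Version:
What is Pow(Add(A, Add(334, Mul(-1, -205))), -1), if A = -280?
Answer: Rational(1, 259) ≈ 0.0038610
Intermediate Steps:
Pow(Add(A, Add(334, Mul(-1, -205))), -1) = Pow(Add(-280, Add(334, Mul(-1, -205))), -1) = Pow(Add(-280, Add(334, 205)), -1) = Pow(Add(-280, 539), -1) = Pow(259, -1) = Rational(1, 259)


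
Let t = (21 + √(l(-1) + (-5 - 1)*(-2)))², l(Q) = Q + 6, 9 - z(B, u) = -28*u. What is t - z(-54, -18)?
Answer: 953 + 42*√17 ≈ 1126.2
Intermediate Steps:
z(B, u) = 9 + 28*u (z(B, u) = 9 - (-28)*u = 9 + 28*u)
l(Q) = 6 + Q
t = (21 + √17)² (t = (21 + √((6 - 1) + (-5 - 1)*(-2)))² = (21 + √(5 - 6*(-2)))² = (21 + √(5 + 12))² = (21 + √17)² ≈ 631.17)
t - z(-54, -18) = (21 + √17)² - (9 + 28*(-18)) = (21 + √17)² - (9 - 504) = (21 + √17)² - 1*(-495) = (21 + √17)² + 495 = 495 + (21 + √17)²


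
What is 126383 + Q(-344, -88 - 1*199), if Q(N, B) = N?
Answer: 126039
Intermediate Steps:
126383 + Q(-344, -88 - 1*199) = 126383 - 344 = 126039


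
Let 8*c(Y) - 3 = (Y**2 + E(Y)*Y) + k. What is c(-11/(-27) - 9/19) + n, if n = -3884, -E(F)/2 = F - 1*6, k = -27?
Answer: -2045928421/526338 ≈ -3887.1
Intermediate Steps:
E(F) = 12 - 2*F (E(F) = -2*(F - 1*6) = -2*(F - 6) = -2*(-6 + F) = 12 - 2*F)
c(Y) = -3 + Y**2/8 + Y*(12 - 2*Y)/8 (c(Y) = 3/8 + ((Y**2 + (12 - 2*Y)*Y) - 27)/8 = 3/8 + ((Y**2 + Y*(12 - 2*Y)) - 27)/8 = 3/8 + (-27 + Y**2 + Y*(12 - 2*Y))/8 = 3/8 + (-27/8 + Y**2/8 + Y*(12 - 2*Y)/8) = -3 + Y**2/8 + Y*(12 - 2*Y)/8)
c(-11/(-27) - 9/19) + n = (-3 - (-11/(-27) - 9/19)**2/8 + 3*(-11/(-27) - 9/19)/2) - 3884 = (-3 - (-11*(-1/27) - 9*1/19)**2/8 + 3*(-11*(-1/27) - 9*1/19)/2) - 3884 = (-3 - (11/27 - 9/19)**2/8 + 3*(11/27 - 9/19)/2) - 3884 = (-3 - (-34/513)**2/8 + (3/2)*(-34/513)) - 3884 = (-3 - 1/8*1156/263169 - 17/171) - 3884 = (-3 - 289/526338 - 17/171) - 3884 = -1631629/526338 - 3884 = -2045928421/526338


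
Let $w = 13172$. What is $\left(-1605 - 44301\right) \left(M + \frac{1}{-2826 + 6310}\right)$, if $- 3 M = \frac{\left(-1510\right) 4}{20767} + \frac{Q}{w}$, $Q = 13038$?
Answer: $\frac{1164318018451}{108991714} \approx 10683.0$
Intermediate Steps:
$M = - \frac{95600633}{410314386}$ ($M = - \frac{\frac{\left(-1510\right) 4}{20767} + \frac{13038}{13172}}{3} = - \frac{\left(-6040\right) \frac{1}{20767} + 13038 \cdot \frac{1}{13172}}{3} = - \frac{- \frac{6040}{20767} + \frac{6519}{6586}}{3} = \left(- \frac{1}{3}\right) \frac{95600633}{136771462} = - \frac{95600633}{410314386} \approx -0.23299$)
$\left(-1605 - 44301\right) \left(M + \frac{1}{-2826 + 6310}\right) = \left(-1605 - 44301\right) \left(- \frac{95600633}{410314386} + \frac{1}{-2826 + 6310}\right) = - 45906 \left(- \frac{95600633}{410314386} + \frac{1}{3484}\right) = \left(-45906\right) \left(- \frac{166331145493}{714767660412}\right) = \frac{1164318018451}{108991714}$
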